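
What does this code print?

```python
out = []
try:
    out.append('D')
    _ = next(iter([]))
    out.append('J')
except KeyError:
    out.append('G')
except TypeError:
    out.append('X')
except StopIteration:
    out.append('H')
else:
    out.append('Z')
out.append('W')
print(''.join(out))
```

Execution trace: 'D' (try body) → 'H' (except StopIteration) → 'W' (after the try/except). Output: DHW

Answer: DHW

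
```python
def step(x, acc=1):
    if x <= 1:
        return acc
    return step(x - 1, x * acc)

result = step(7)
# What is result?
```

Accumulator trace (n, acc): (7, 1) -> (6, 7) -> (5, 42) -> (4, 210) -> (3, 840) -> (2, 2520) -> (1, 5040) -> return 5040

Answer: 5040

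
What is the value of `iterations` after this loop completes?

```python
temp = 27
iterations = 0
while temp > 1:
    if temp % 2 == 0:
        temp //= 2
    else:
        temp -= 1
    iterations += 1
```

Steps to reduce 27 to 1
`iterations` takes the values: 0 → 1 → 2 → 3 → 4 → 5 → 6 → 7

Answer: 7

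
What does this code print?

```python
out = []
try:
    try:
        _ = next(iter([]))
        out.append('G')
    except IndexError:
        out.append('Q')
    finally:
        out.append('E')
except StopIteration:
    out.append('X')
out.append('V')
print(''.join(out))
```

Execution trace: 'E' (inner finally) → 'X' (outer except StopIteration) → 'V' (after the try/except). Output: EXV

Answer: EXV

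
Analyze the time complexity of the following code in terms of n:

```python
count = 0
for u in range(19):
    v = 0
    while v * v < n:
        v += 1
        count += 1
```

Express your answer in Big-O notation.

Each loop level contributes: 1 × √n. Multiplying the contributions gives O(√n).

Answer: O(√n)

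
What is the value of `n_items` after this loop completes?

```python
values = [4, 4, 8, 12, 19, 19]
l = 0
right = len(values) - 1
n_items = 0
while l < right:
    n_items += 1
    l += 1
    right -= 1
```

Iterations until pointers meet (list length 6)
`n_items` takes the values: 0 → 1 → 2 → 3

Answer: 3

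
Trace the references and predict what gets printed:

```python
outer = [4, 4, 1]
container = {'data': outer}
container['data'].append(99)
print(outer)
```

Key concept: dict holds reference to list.
Step by step:
`outer = [4, 4, 1]` → outer = [4, 4, 1]
`container = {'data': outer}` → container = {'data': [4, 4, 1]}
`container['data'].append(99)` → outer = [4, 4, 1, 99]; container = {'data': [4, 4, 1, 99]}
`print(outer)` → prints [4, 4, 1, 99]

Answer: [4, 4, 1, 99]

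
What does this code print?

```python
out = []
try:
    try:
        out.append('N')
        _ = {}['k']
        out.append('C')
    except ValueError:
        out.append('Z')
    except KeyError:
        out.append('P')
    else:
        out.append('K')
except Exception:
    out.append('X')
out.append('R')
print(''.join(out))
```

Execution trace: 'N' (inner try body) → 'P' (inner except KeyError) → 'R' (after the try/except). Output: NPR

Answer: NPR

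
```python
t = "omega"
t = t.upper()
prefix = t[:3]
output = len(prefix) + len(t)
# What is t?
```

Trace:
`t = "omega"` → t = 'omega'
`t = t.upper()` → t = 'OMEGA'
`prefix = t[:3]` → prefix = 'OME'
`output = len(prefix) + len(t)` → output = 8
So t = 'OMEGA'

Answer: 'OMEGA'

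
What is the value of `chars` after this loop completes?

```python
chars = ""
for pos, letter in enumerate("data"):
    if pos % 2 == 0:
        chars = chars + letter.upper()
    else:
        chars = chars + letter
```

Uppercase even positions in 'data'
`chars` takes the values: "" → "D" → "Da" → "DaT" → "DaTa"

Answer: "DaTa"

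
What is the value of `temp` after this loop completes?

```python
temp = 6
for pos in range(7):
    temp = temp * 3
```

Multiply by 3, 7 times: 6 * 3^7 = 13122
`temp` takes the values: 6 → 18 → 54 → 162 → 486 → 1458 → 4374 → 13122

Answer: 13122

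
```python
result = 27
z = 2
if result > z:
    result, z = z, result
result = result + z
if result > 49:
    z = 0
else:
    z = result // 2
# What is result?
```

Trace:
`result = 27` → result = 27
`z = 2` → z = 2
`if result > z: ...` → result > z is True → result = 2; z = 27
`result = result + z` → result = 29
`if result > 49: ...` → result > 49 is False, take else branch → z = 14
So result = 29

Answer: 29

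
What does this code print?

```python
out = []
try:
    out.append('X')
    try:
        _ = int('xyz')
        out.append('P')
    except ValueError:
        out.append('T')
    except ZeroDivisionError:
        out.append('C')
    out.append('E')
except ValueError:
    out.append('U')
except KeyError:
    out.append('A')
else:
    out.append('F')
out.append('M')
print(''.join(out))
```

Execution trace: 'X' (try body) → 'T' (inner except ValueError) → 'E' (try body, no exception) → 'F' (else) → 'M' (after the try/except). Output: XTEFM

Answer: XTEFM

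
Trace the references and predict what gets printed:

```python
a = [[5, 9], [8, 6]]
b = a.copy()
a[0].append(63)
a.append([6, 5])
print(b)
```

Key concept: shallow copy with nested lists.
Step by step:
`a = [[5, 9], [8, 6]]` → a = [[5, 9], [8, 6]]
`b = a.copy()` → b = [[5, 9], [8, 6]]
`a[0].append(63)` → a = [[5, 9, 63], [8, 6]]; b = [[5, 9, 63], [8, 6]]
`a.append([6, 5])` → a = [[5, 9, 63], [8, 6], [6, 5]]
`print(b)` → prints [[5, 9, 63], [8, 6]]

Answer: [[5, 9, 63], [8, 6]]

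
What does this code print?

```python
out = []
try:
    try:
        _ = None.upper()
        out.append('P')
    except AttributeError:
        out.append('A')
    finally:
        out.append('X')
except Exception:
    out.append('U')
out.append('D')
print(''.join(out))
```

Execution trace: 'A' (inner except AttributeError) → 'X' (inner finally) → 'D' (after the try/except). Output: AXD

Answer: AXD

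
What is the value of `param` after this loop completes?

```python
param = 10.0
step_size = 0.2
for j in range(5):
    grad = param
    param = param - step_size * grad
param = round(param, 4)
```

Gradient descent: w = 10.0 * (1 - 0.2)^5
`param` takes the values: 10.0 → 8.0 → 6.4 → 5.12 → 4.096 → 3.2768

Answer: 3.2768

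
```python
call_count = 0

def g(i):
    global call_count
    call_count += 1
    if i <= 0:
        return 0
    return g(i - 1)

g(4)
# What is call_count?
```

Linear recursion stepping by 1: 5 calls from i=4 down to ≤0.

Answer: 5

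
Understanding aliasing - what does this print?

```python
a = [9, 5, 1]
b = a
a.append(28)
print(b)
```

Key concept: basic list aliasing.
Step by step:
`a = [9, 5, 1]` → a = [9, 5, 1]
`b = a` → b = [9, 5, 1] (same object as a)
`a.append(28)` → a = [9, 5, 1, 28] (same object as b); b = [9, 5, 1, 28] (same object as a)
`print(b)` → prints [9, 5, 1, 28]

Answer: [9, 5, 1, 28]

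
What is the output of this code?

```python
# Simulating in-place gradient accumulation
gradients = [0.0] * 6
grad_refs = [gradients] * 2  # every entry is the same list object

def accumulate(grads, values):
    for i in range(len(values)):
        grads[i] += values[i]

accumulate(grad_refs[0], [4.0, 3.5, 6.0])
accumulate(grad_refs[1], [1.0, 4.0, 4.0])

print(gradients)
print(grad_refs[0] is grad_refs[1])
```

Key concept: gradient accumulation aliasing.
Step by step:
`gradients = [0.0] * 6` → gradients = [0.0, 0.0, 0.0, 0.0, 0.0, 0.0]
`grad_refs = [gradients] * 2` → grad_refs = [[0.0, 0.0, 0.0, 0.0, 0.0, 0.0], [0.0, 0.0, 0.0, 0.0, 0.0, 0.0]]
`accumulate(grad_refs[0], [4.0, 3.5, 6.0])` → gradients = [4.0, 3.5, 6.0, 0.0, 0.0, 0.0]; grad_refs = [[4.0, 3.5, 6.0, 0.0, 0.0, 0.0], [4.0, 3.5, 6.0, 0.0, 0.0, 0.0]]
`accumulate(grad_refs[1], [1.0, 4.0, 4.0])` → gradients = [5.0, 7.5, 10.0, 0.0, 0.0, 0.0]; grad_refs = [[5.0, 7.5, 10.0, 0.0, 0.0, 0.0], [5.0, 7.5, 10.0, 0.0, 0.0, 0.0]]
`print(gradients)` → prints [5.0, 7.5, 10.0, 0.0, 0.0, 0.0]
`print(grad_refs[0] is grad_refs[1])` → prints True

Answer:
[5.0, 7.5, 10.0, 0.0, 0.0, 0.0]
True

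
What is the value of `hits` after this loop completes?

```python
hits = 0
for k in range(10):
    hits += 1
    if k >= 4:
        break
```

Loop breaks when k reaches 4, hits is 5
`hits` takes the values: 0 → 1 → 2 → 3 → 4 → 5

Answer: 5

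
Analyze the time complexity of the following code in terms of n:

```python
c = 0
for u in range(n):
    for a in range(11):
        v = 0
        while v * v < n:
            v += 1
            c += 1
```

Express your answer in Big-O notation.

Each loop level contributes: n × 1 × √n. Multiplying the contributions gives O(n√n).

Answer: O(n√n)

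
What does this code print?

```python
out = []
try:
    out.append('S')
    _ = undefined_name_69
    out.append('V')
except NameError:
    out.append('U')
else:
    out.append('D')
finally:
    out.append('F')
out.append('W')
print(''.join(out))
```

Execution trace: 'S' (try body) → 'U' (except NameError) → 'F' (finally) → 'W' (after the try/except). Output: SUFW

Answer: SUFW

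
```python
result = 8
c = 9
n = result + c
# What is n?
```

Trace:
`result = 8` → result = 8
`c = 9` → c = 9
`n = result + c` → n = 17
So n = 17

Answer: 17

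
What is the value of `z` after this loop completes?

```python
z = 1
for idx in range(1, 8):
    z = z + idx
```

Start at 1, add 1 through 7
`z` takes the values: 1 → 2 → 4 → 7 → 11 → 16 → 22 → 29

Answer: 29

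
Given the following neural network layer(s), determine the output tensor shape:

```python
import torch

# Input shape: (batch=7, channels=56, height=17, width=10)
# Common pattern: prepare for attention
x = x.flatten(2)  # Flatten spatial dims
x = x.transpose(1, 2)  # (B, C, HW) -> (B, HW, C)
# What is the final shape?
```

Input: (7, 56, 17, 10) -> after flatten(2): (7, 56, 170) -> Output: (7, 170, 56)

Answer: (7, 170, 56)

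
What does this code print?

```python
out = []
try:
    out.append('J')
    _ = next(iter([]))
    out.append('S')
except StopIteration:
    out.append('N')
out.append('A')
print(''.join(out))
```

Execution trace: 'J' (try body) → 'N' (except StopIteration) → 'A' (after the try/except). Output: JNA

Answer: JNA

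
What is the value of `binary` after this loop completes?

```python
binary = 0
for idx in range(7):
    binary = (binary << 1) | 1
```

Build 7 consecutive 1-bits: 0b1111111
`binary` takes the values: 0 → 1 → 3 → 7 → 15 → 31 → 63 → 127

Answer: 127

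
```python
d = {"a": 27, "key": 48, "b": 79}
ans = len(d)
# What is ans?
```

Trace:
`d = {"a": 27, "key": 48, "b": 79}` → d = {'a': 27, 'key': 48, 'b': 79}
`ans = len(d)` → ans = 3
So ans = 3

Answer: 3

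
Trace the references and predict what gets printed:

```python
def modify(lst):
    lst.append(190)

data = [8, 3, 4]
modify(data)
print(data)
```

Key concept: function modifies passed list.
Step by step:
`data = [8, 3, 4]` → data = [8, 3, 4]
`modify(data)` → data = [8, 3, 4, 190]
`print(data)` → prints [8, 3, 4, 190]

Answer: [8, 3, 4, 190]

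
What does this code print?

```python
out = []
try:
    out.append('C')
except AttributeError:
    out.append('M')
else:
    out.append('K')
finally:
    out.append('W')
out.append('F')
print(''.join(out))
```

Execution trace: 'C' (try body, no exception) → 'K' (else) → 'W' (finally) → 'F' (after the try/except). Output: CKWF

Answer: CKWF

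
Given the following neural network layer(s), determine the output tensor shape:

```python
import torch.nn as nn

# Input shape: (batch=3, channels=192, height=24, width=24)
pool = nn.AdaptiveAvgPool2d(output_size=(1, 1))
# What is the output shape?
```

Input: (3, 192, 24, 24) -> Output: (3, 192, 1, 1)

Answer: (3, 192, 1, 1)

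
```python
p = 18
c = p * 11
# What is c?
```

Trace:
`p = 18` → p = 18
`c = p * 11` → c = 198
So c = 198

Answer: 198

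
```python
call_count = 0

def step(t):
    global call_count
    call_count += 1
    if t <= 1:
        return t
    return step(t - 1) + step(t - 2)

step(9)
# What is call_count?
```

Calls(t) = 1 + Calls(t-1) + Calls(t-2); Calls(0)=Calls(1)=1. For t=9 this gives 109.

Answer: 109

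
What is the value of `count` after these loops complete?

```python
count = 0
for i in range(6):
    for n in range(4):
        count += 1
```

6 * 4 = 24
`count` takes the values: 0 → 1 → 2 → 3 → 4 → 5 → 6 → 7 → 8 → 9 → 10 → 11 → 12 → 13 → 14 → 15 → 16 → 17 → 18 → 19 → 20 → 21 → 22 → 23 → 24

Answer: 24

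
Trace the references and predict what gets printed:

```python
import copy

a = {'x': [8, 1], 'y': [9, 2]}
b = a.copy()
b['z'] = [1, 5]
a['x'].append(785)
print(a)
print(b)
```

Key concept: shallow copy of dict with mutable values.
Step by step:
`a = {'x': [8, 1], 'y': [9, 2]}` → a = {'x': [8, 1], 'y': [9, 2]}
`b = a.copy()` → b = {'x': [8, 1], 'y': [9, 2]}
`b['z'] = [1, 5]` → b = {'x': [8, 1], 'y': [9, 2], 'z': [1, 5]}
`a['x'].append(785)` → a = {'x': [8, 1, 785], 'y': [9, 2]}; b = {'x': [8, 1, 785], 'y': [9, 2], 'z': [1, 5]}
`print(a)` → prints {'x': [8, 1, 785], 'y': [9, 2]}
`print(b)` → prints {'x': [8, 1, 785], 'y': [9, 2], 'z': [1, 5]}

Answer:
{'x': [8, 1, 785], 'y': [9, 2]}
{'x': [8, 1, 785], 'y': [9, 2], 'z': [1, 5]}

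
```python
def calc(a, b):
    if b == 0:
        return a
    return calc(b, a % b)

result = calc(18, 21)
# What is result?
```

calc(18, 21) -> calc(21, 18) -> calc(18, 3) -> calc(3, 0) -> 3

Answer: 3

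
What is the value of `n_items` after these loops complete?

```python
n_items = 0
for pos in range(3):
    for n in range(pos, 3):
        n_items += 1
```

Upper triangle: 3 + 2 + ... + 1
`n_items` takes the values: 0 → 1 → 2 → 3 → 4 → 5 → 6

Answer: 6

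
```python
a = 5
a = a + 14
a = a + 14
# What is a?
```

Trace:
`a = 5` → a = 5
`a = a + 14` → a = 19
`a = a + 14` → a = 33
So a = 33

Answer: 33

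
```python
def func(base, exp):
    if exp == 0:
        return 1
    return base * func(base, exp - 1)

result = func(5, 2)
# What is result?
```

func(5, 2) = 5 * 5 = 25

Answer: 25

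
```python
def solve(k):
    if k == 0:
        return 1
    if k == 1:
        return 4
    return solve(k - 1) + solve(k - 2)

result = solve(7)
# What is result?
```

Build up from base cases: solve(0)=1, solve(1)=4, solve(2)=5, solve(3)=9, solve(4)=14, solve(5)=23, solve(6)=37, ..., solve(7)=60

Answer: 60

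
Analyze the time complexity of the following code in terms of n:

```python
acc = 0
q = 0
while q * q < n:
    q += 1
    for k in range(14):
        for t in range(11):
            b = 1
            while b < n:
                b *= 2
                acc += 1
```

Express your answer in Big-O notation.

Each loop level contributes: √n × 1 × 1 × log n. Multiplying the contributions gives O(√n log n).

Answer: O(√n log n)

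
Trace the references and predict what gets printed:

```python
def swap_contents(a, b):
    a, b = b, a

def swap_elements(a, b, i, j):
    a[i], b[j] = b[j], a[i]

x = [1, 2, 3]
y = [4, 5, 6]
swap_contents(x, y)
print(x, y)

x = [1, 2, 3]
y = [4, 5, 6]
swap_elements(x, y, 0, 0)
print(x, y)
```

Key concept: parameter rebinding vs mutation.
Step by step:
`x = [1, 2, 3]` → x = [1, 2, 3]
`y = [4, 5, 6]` → y = [4, 5, 6]
`swap_contents(x, y)` → no visible change to tracked variables
`print(x, y)` → prints [1, 2, 3] [4, 5, 6]
`x = [1, 2, 3]` → x = [1, 2, 3]
`y = [4, 5, 6]` → y = [4, 5, 6]
`swap_elements(x, y, 0, 0)` → x = [4, 2, 3]; y = [1, 5, 6]
`print(x, y)` → prints [4, 2, 3] [1, 5, 6]

Answer:
[1, 2, 3] [4, 5, 6]
[4, 2, 3] [1, 5, 6]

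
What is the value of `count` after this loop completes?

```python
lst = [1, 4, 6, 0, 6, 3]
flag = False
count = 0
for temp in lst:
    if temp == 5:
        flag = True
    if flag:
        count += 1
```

Count elements after first 5 in [1, 4, 6, 0, 6, 3]
`count` takes the values: 0

Answer: 0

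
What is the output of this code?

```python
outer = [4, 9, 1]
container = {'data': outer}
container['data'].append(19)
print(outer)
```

Key concept: dict holds reference to list.
Step by step:
`outer = [4, 9, 1]` → outer = [4, 9, 1]
`container = {'data': outer}` → container = {'data': [4, 9, 1]}
`container['data'].append(19)` → outer = [4, 9, 1, 19]; container = {'data': [4, 9, 1, 19]}
`print(outer)` → prints [4, 9, 1, 19]

Answer: [4, 9, 1, 19]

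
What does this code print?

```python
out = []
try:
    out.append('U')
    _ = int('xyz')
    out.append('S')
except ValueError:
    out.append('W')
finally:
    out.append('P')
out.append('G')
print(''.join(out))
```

Execution trace: 'U' (try body) → 'W' (except ValueError) → 'P' (finally) → 'G' (after the try/except). Output: UWPG

Answer: UWPG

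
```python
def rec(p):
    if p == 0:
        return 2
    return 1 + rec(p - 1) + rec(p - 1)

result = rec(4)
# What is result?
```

rec(p) = 1 + 2·rec(p-1), rec(0)=2. Closed form: (2+1)·2^4 - 1 = 47.

Answer: 47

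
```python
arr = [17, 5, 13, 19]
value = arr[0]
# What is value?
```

Trace:
`arr = [17, 5, 13, 19]` → arr = [17, 5, 13, 19]
`value = arr[0]` → value = 17
So value = 17

Answer: 17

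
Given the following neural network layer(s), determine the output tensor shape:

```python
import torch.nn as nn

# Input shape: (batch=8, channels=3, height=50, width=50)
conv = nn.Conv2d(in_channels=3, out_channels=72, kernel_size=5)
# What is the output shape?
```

Input: (8, 3, 50, 50) -> Output: (8, 72, 46, 46)

Answer: (8, 72, 46, 46)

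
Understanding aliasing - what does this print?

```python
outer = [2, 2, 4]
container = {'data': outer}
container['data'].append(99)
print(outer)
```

Key concept: dict holds reference to list.
Step by step:
`outer = [2, 2, 4]` → outer = [2, 2, 4]
`container = {'data': outer}` → container = {'data': [2, 2, 4]}
`container['data'].append(99)` → outer = [2, 2, 4, 99]; container = {'data': [2, 2, 4, 99]}
`print(outer)` → prints [2, 2, 4, 99]

Answer: [2, 2, 4, 99]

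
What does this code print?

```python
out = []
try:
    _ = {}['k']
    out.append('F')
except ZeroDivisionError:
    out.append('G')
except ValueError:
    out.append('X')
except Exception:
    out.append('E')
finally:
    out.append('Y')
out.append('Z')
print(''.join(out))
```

Execution trace: 'E' (except Exception) → 'Y' (finally) → 'Z' (after the try/except). Output: EYZ

Answer: EYZ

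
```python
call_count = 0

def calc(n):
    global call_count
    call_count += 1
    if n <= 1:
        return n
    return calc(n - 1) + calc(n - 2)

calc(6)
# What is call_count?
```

Calls(n) = 1 + Calls(n-1) + Calls(n-2); Calls(0)=Calls(1)=1. For n=6 this gives 25.

Answer: 25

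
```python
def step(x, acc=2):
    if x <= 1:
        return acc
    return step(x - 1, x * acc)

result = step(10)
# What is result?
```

Accumulator trace (n, acc): (10, 2) -> (9, 20) -> (8, 180) -> (7, 1440) -> (6, 10080) -> (5, 60480) -> (4, 302400) -> (3, 1209600) -> (2, 3628800) -> (1, 7257600) -> return 7257600

Answer: 7257600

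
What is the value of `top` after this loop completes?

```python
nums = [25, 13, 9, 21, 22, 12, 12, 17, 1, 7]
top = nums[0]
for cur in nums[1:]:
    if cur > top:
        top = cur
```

Maximum of [25, 13, 9, 21, 22, 12, 12, 17, 1, 7]
`top` takes the values: 25

Answer: 25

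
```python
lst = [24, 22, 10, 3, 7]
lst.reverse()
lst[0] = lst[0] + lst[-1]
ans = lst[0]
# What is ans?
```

Trace:
`lst = [24, 22, 10, 3, 7]` → lst = [24, 22, 10, 3, 7]
`lst.reverse()` → lst = [7, 3, 10, 22, 24]
`lst[0] = lst[0] + lst[-1]` → lst = [31, 3, 10, 22, 24]
`ans = lst[0]` → ans = 31
So ans = 31

Answer: 31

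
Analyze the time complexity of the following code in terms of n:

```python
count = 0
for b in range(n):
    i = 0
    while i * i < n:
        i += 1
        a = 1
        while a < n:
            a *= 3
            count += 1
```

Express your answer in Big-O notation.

Each loop level contributes: n × √n × log n. Multiplying the contributions gives O(n√n log n).

Answer: O(n√n log n)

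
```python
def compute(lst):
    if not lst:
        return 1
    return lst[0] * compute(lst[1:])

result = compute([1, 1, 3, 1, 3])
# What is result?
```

Product over [1, 1, 3, 1, 3] = 1 * 1 * 3 * 1 * 3 = 9

Answer: 9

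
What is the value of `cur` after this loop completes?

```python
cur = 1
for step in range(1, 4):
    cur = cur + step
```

Start at 1, add 1 through 3
`cur` takes the values: 1 → 2 → 4 → 7

Answer: 7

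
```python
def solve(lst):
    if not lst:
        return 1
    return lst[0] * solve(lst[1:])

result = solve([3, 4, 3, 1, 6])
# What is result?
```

Product over [3, 4, 3, 1, 6] = 3 * 4 * 3 * 1 * 6 = 216

Answer: 216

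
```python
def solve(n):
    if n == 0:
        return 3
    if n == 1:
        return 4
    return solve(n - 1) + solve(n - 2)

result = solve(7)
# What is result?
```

Build up from base cases: solve(0)=3, solve(1)=4, solve(2)=7, solve(3)=11, solve(4)=18, solve(5)=29, solve(6)=47, ..., solve(7)=76

Answer: 76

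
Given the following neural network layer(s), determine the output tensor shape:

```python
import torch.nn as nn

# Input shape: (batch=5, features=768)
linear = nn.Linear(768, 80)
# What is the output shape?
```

Input: (5, 768) -> Output: (5, 80)

Answer: (5, 80)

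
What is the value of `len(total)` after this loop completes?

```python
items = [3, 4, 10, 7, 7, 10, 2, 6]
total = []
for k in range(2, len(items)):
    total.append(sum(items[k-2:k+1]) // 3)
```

Number of 3-element averages
`total` takes the values: [] → [5] → [5, 7] → [5, 7, 8] → [5, 7, 8, 8] → [5, 7, 8, 8, 6] → [5, 7, 8, 8, 6, 6]
So `len(total)` = 6

Answer: 6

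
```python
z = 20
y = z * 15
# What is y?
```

Trace:
`z = 20` → z = 20
`y = z * 15` → y = 300
So y = 300

Answer: 300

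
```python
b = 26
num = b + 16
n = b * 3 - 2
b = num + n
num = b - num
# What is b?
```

Trace:
`b = 26` → b = 26
`num = b + 16` → num = 42
`n = b * 3 - 2` → n = 76
`b = num + n` → b = 118
`num = b - num` → num = 76
So b = 118

Answer: 118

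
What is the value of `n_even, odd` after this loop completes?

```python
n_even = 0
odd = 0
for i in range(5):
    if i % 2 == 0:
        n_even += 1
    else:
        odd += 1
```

Count evens and odds in range(5)
`n_even, odd` takes the values: (0, 0) → (1, 0) → (1, 1) → (2, 1) → (2, 2) → (3, 2)

Answer: 3, 2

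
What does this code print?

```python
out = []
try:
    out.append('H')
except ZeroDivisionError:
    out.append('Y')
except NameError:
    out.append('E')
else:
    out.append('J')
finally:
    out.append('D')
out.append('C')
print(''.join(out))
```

Execution trace: 'H' (try body, no exception) → 'J' (else) → 'D' (finally) → 'C' (after the try/except). Output: HJDC

Answer: HJDC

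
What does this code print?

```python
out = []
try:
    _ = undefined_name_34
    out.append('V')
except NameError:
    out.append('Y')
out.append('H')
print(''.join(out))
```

Execution trace: 'Y' (except NameError) → 'H' (after the try/except). Output: YH

Answer: YH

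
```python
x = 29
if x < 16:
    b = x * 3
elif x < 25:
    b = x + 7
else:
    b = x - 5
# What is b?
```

Trace:
`x = 29` → x = 29
`if x < 16: ...` → x < 16 is False, x < 25 is False, take else branch → b = 24
So b = 24

Answer: 24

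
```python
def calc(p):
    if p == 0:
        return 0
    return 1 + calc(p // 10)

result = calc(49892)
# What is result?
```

Count of digits of 49892: 5

Answer: 5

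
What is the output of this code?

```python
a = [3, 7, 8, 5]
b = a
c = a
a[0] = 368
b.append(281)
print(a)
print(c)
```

Key concept: multiple aliases.
Step by step:
`a = [3, 7, 8, 5]` → a = [3, 7, 8, 5]
`b = a` → b = [3, 7, 8, 5] (same object as a)
`c = a` → c = [3, 7, 8, 5] (same object as a, b)
`a[0] = 368` → a = [368, 7, 8, 5] (same object as b, c); b = [368, 7, 8, 5] (same object as a, c); c = [368, 7, 8, 5] (same object as a, b)
`b.append(281)` → a = [368, 7, 8, 5, 281] (same object as b, c); b = [368, 7, 8, 5, 281] (same object as a, c); c = [368, 7, 8, 5, 281] (same object as a, b)
`print(a)` → prints [368, 7, 8, 5, 281]
`print(c)` → prints [368, 7, 8, 5, 281]

Answer:
[368, 7, 8, 5, 281]
[368, 7, 8, 5, 281]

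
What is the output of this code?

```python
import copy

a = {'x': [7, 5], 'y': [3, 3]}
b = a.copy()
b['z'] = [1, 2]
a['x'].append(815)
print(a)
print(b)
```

Key concept: shallow copy of dict with mutable values.
Step by step:
`a = {'x': [7, 5], 'y': [3, 3]}` → a = {'x': [7, 5], 'y': [3, 3]}
`b = a.copy()` → b = {'x': [7, 5], 'y': [3, 3]}
`b['z'] = [1, 2]` → b = {'x': [7, 5], 'y': [3, 3], 'z': [1, 2]}
`a['x'].append(815)` → a = {'x': [7, 5, 815], 'y': [3, 3]}; b = {'x': [7, 5, 815], 'y': [3, 3], 'z': [1, 2]}
`print(a)` → prints {'x': [7, 5, 815], 'y': [3, 3]}
`print(b)` → prints {'x': [7, 5, 815], 'y': [3, 3], 'z': [1, 2]}

Answer:
{'x': [7, 5, 815], 'y': [3, 3]}
{'x': [7, 5, 815], 'y': [3, 3], 'z': [1, 2]}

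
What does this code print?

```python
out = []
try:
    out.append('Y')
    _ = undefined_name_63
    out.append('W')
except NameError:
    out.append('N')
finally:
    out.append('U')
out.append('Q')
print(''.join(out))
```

Execution trace: 'Y' (try body) → 'N' (except NameError) → 'U' (finally) → 'Q' (after the try/except). Output: YNUQ

Answer: YNUQ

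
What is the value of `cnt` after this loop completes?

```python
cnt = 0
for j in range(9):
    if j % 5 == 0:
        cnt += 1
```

Count numbers divisible by 5 in range(9)
`cnt` takes the values: 0 → 1 → 2

Answer: 2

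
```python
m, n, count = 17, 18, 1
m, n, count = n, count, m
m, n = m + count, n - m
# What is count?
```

Trace:
`m, n, count = 17, 18, 1` → m = 17; n = 18; count = 1
`m, n, count = n, count, m` → m = 18; n = 1; count = 17
`m, n = m + count, n - m` → m = 35; n = -17
So count = 17

Answer: 17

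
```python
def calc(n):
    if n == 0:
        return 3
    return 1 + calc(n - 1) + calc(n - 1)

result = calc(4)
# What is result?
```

calc(n) = 1 + 2·calc(n-1), calc(0)=3. Closed form: (3+1)·2^4 - 1 = 63.

Answer: 63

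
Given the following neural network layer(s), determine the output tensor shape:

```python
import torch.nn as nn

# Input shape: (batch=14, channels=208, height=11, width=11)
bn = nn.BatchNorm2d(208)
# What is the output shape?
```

Input: (14, 208, 11, 11) -> Output: (14, 208, 11, 11)

Answer: (14, 208, 11, 11)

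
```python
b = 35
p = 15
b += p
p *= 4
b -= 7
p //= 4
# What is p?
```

Trace:
`b = 35` → b = 35
`p = 15` → p = 15
`b += p` → b = 50
`p *= 4` → p = 60
`b -= 7` → b = 43
`p //= 4` → p = 15
So p = 15

Answer: 15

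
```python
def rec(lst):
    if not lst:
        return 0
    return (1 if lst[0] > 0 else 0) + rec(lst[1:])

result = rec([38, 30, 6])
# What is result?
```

Count of positive elements in [38, 30, 6] = 3

Answer: 3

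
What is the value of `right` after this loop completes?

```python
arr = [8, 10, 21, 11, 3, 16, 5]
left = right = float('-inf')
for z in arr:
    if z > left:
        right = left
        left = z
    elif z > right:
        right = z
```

Second largest (with repeats) in [8, 10, 21, 11, 3, 16, 5]
`right` takes the values: -inf → 8 → 10 → 11 → 16

Answer: 16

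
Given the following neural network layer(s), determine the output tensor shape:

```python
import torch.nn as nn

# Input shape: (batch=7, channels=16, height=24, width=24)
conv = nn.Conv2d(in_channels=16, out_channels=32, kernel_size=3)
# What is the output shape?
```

Input: (7, 16, 24, 24) -> Output: (7, 32, 22, 22)

Answer: (7, 32, 22, 22)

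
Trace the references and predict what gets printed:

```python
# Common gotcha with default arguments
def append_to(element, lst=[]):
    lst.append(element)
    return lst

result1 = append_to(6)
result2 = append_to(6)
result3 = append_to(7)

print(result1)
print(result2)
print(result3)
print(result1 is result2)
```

Key concept: mutable default argument gotcha.
Step by step:
`result1 = append_to(6)` → result1 = [6]
`result2 = append_to(6)` → result1 = [6, 6] (same object as result2); result2 = [6, 6] (same object as result1)
`result3 = append_to(7)` → result1 = [6, 6, 7] (same object as result2, result3); result2 = [6, 6, 7] (same object as result1, result3); result3 = [6, 6, 7] (same object as result1, result2)
`print(result1)` → prints [6, 6, 7]
`print(result2)` → prints [6, 6, 7]
`print(result3)` → prints [6, 6, 7]
`print(result1 is result2)` → prints True

Answer:
[6, 6, 7]
[6, 6, 7]
[6, 6, 7]
True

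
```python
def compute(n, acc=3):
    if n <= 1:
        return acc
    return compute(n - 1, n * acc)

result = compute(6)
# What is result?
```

Accumulator trace (n, acc): (6, 3) -> (5, 18) -> (4, 90) -> (3, 360) -> (2, 1080) -> (1, 2160) -> return 2160

Answer: 2160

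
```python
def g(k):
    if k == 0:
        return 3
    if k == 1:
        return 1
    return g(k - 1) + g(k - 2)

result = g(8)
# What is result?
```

Build up from base cases: g(0)=3, g(1)=1, g(2)=4, g(3)=5, g(4)=9, g(5)=14, g(6)=23, ..., g(8)=60

Answer: 60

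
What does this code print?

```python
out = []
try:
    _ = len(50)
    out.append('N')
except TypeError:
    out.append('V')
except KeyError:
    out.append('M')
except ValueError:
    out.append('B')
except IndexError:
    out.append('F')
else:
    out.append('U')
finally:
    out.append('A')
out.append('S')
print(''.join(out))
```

Execution trace: 'V' (except TypeError) → 'A' (finally) → 'S' (after the try/except). Output: VAS

Answer: VAS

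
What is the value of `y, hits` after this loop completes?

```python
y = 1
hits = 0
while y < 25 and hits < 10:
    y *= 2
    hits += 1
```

Double until >= 25 or 10 iterations
`y, hits` takes the values: (1, 0) → (2, 0) → (2, 1) → (4, 1) → (4, 2) → (8, 2) → (8, 3) → (16, 3) → (16, 4) → (32, 4) → (32, 5)

Answer: 32, 5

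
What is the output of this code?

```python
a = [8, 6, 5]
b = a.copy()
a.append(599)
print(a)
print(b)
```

Key concept: list.copy() creates independent copy.
Step by step:
`a = [8, 6, 5]` → a = [8, 6, 5]
`b = a.copy()` → b = [8, 6, 5]
`a.append(599)` → a = [8, 6, 5, 599]
`print(a)` → prints [8, 6, 5, 599]
`print(b)` → prints [8, 6, 5]

Answer:
[8, 6, 5, 599]
[8, 6, 5]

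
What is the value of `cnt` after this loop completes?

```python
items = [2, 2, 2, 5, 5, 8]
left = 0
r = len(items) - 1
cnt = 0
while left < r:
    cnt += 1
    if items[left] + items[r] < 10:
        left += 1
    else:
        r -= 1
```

Steps to find pair summing to 10
`cnt` takes the values: 0 → 1 → 2 → 3 → 4 → 5

Answer: 5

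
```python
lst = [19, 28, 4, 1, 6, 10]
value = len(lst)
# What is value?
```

Trace:
`lst = [19, 28, 4, 1, 6, 10]` → lst = [19, 28, 4, 1, 6, 10]
`value = len(lst)` → value = 6
So value = 6

Answer: 6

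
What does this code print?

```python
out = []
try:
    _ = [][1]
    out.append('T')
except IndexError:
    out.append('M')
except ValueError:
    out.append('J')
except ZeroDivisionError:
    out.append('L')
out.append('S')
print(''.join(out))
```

Execution trace: 'M' (except IndexError) → 'S' (after the try/except). Output: MS

Answer: MS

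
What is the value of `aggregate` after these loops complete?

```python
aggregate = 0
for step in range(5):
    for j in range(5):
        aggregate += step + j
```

Sum of all step+j for step,j in 5x5
`aggregate` takes the values: 0 → 1 → 3 → 6 → 10 → 11 → 13 → 16 → 20 → 25 → 27 → 30 → 34 → 39 → 45 → 48 → 52 → 57 → 63 → 70 → 74 → 79 → 85 → 92 → 100

Answer: 100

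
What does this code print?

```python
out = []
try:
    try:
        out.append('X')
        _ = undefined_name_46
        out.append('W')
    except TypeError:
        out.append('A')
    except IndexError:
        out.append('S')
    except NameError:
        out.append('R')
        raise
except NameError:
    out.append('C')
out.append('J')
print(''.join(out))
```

Execution trace: 'X' (try body) → 'R' (except NameError) → 'C' (outer except NameError) → 'J' (after the try/except). Output: XRCJ

Answer: XRCJ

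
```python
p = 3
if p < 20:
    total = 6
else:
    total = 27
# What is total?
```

Trace:
`p = 3` → p = 3
`if p < 20: ...` → p < 20 is True → total = 6
So total = 6

Answer: 6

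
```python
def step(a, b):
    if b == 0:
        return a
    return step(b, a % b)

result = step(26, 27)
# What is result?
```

step(26, 27) -> step(27, 26) -> step(26, 1) -> step(1, 0) -> 1

Answer: 1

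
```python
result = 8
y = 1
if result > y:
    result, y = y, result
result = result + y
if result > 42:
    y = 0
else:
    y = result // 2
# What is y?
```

Trace:
`result = 8` → result = 8
`y = 1` → y = 1
`if result > y: ...` → result > y is True → result = 1; y = 8
`result = result + y` → result = 9
`if result > 42: ...` → result > 42 is False, take else branch → y = 4
So y = 4

Answer: 4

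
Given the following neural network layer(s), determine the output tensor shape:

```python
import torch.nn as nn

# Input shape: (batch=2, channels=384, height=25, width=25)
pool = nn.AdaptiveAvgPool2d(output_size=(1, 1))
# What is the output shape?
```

Input: (2, 384, 25, 25) -> Output: (2, 384, 1, 1)

Answer: (2, 384, 1, 1)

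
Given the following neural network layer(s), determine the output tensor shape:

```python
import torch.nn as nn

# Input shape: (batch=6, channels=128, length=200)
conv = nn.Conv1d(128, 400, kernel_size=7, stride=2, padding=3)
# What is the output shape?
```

Input: (6, 128, 200) -> Output: (6, 400, 100)

Answer: (6, 400, 100)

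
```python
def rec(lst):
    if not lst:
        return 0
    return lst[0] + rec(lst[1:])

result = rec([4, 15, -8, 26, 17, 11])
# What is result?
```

4 + 15 + (-8) + 26 + 17 + 11 + 0 = 65

Answer: 65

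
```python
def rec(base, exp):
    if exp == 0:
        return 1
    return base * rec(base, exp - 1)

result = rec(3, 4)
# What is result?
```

rec(3, 4) = 3 * 3 * 3 * 3 = 81

Answer: 81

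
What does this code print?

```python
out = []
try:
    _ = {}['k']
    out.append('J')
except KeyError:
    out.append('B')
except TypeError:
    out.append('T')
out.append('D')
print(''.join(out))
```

Execution trace: 'B' (except KeyError) → 'D' (after the try/except). Output: BD

Answer: BD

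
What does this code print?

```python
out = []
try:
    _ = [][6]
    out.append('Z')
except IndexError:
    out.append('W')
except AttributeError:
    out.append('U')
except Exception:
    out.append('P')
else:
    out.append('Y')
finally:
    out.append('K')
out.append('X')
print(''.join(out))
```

Execution trace: 'W' (except IndexError) → 'K' (finally) → 'X' (after the try/except). Output: WKX

Answer: WKX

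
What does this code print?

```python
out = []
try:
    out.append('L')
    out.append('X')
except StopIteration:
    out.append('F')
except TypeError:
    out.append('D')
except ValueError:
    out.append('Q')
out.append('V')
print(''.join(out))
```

Execution trace: 'L' (try body) → 'X' (try body, no exception) → 'V' (after the try/except). Output: LXV

Answer: LXV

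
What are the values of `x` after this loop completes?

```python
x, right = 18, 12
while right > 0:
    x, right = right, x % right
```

GCD of 18 and 12
`x` takes the values: 18 → 12 → 6

Answer: 6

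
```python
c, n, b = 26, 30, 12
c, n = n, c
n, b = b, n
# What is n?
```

Trace:
`c, n, b = 26, 30, 12` → c = 26; n = 30; b = 12
`c, n = n, c` → c = 30; n = 26
`n, b = b, n` → n = 12; b = 26
So n = 12

Answer: 12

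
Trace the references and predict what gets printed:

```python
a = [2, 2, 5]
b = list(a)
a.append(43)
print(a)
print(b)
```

Key concept: list() constructor creates copy.
Step by step:
`a = [2, 2, 5]` → a = [2, 2, 5]
`b = list(a)` → b = [2, 2, 5]
`a.append(43)` → a = [2, 2, 5, 43]
`print(a)` → prints [2, 2, 5, 43]
`print(b)` → prints [2, 2, 5]

Answer:
[2, 2, 5, 43]
[2, 2, 5]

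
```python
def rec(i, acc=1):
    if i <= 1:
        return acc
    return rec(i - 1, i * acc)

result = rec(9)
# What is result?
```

Accumulator trace (n, acc): (9, 1) -> (8, 9) -> (7, 72) -> (6, 504) -> (5, 3024) -> (4, 15120) -> (3, 60480) -> (2, 181440) -> (1, 362880) -> return 362880

Answer: 362880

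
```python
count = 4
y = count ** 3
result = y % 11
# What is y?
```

Trace:
`count = 4` → count = 4
`y = count ** 3` → y = 64
`result = y % 11` → result = 9
So y = 64

Answer: 64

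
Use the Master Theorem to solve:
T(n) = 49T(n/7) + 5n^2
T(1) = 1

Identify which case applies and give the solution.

a=49, b=7, f(n)=5n^2. log_7(49) = 2. Since c=2 = 2, Case 2 applies: T(n) = Θ(n^log_b(a) · log n) = O(n^2 log n).

Answer: O(n^2 log n) - Case 2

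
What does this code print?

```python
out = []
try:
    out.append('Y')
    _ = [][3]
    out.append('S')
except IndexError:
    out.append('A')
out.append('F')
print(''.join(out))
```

Execution trace: 'Y' (try body) → 'A' (except IndexError) → 'F' (after the try/except). Output: YAF

Answer: YAF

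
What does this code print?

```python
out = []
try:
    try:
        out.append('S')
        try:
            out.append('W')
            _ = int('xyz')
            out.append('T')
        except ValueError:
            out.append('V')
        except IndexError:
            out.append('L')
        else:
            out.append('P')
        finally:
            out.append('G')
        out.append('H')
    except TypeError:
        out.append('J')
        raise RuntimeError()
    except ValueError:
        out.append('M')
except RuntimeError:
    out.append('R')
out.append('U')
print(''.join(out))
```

Execution trace: 'S' (try body) → 'W' (inner try body) → 'V' (inner except ValueError) → 'G' (inner finally) → 'H' (try body, no exception) → 'U' (after the try/except). Output: SWVGHU

Answer: SWVGHU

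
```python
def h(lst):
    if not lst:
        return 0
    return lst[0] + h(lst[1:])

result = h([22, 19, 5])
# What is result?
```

22 + 19 + 5 + 0 = 46

Answer: 46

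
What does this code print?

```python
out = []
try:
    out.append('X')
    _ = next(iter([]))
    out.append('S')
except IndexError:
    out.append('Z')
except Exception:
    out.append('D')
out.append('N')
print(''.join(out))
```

Execution trace: 'X' (try body) → 'D' (except Exception) → 'N' (after the try/except). Output: XDN

Answer: XDN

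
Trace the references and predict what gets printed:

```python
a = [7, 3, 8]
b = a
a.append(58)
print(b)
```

Key concept: basic list aliasing.
Step by step:
`a = [7, 3, 8]` → a = [7, 3, 8]
`b = a` → b = [7, 3, 8] (same object as a)
`a.append(58)` → a = [7, 3, 8, 58] (same object as b); b = [7, 3, 8, 58] (same object as a)
`print(b)` → prints [7, 3, 8, 58]

Answer: [7, 3, 8, 58]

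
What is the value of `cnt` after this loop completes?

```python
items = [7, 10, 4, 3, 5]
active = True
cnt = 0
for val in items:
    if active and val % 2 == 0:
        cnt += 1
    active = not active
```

Count even values at even positions
`cnt` takes the values: 0 → 1

Answer: 1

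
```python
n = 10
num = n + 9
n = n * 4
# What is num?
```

Trace:
`n = 10` → n = 10
`num = n + 9` → num = 19
`n = n * 4` → n = 40
So num = 19

Answer: 19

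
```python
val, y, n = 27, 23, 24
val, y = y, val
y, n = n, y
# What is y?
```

Trace:
`val, y, n = 27, 23, 24` → val = 27; y = 23; n = 24
`val, y = y, val` → val = 23; y = 27
`y, n = n, y` → y = 24; n = 27
So y = 24

Answer: 24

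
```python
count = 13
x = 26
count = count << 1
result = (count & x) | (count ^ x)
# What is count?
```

Trace:
`count = 13` → count = 13
`x = 26` → x = 26
`count = count << 1` → count = 26
`result = (count & x) | (count ^ x)` → result = 26
So count = 26

Answer: 26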